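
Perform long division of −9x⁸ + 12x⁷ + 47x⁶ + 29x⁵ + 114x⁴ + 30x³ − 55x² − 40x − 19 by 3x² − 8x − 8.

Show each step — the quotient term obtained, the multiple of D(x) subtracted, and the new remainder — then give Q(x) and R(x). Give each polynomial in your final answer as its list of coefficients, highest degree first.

Step 1: lead(−9x⁸ + 12x⁷ + 47x⁶ + 29x⁵ + 114x⁴ + 30x³ − 55x² − 40x − 19) ÷ lead(D) = −9x⁸ ÷ 3x² = −3x⁶. Subtract (−3x⁶)·D = −9x⁸ + 24x⁷ + 24x⁶. Remainder: −12x⁷ + 23x⁶ + 29x⁵ + 114x⁴ + 30x³ − 55x² − 40x − 19.
Step 2: lead(−12x⁷ + 23x⁶ + 29x⁵ + 114x⁴ + 30x³ − 55x² − 40x − 19) ÷ lead(D) = −12x⁷ ÷ 3x² = −4x⁵. Subtract (−4x⁵)·D = −12x⁷ + 32x⁶ + 32x⁵. Remainder: −9x⁶ − 3x⁵ + 114x⁴ + 30x³ − 55x² − 40x − 19.
Step 3: lead(−9x⁶ − 3x⁵ + 114x⁴ + 30x³ − 55x² − 40x − 19) ÷ lead(D) = −9x⁶ ÷ 3x² = −3x⁴. Subtract (−3x⁴)·D = −9x⁶ + 24x⁵ + 24x⁴. Remainder: −27x⁵ + 90x⁴ + 30x³ − 55x² − 40x − 19.
Step 4: lead(−27x⁵ + 90x⁴ + 30x³ − 55x² − 40x − 19) ÷ lead(D) = −27x⁵ ÷ 3x² = −9x³. Subtract (−9x³)·D = −27x⁵ + 72x⁴ + 72x³. Remainder: 18x⁴ − 42x³ − 55x² − 40x − 19.
Step 5: lead(18x⁴ − 42x³ − 55x² − 40x − 19) ÷ lead(D) = 18x⁴ ÷ 3x² = 6x². Subtract (6x²)·D = 18x⁴ − 48x³ − 48x². Remainder: 6x³ − 7x² − 40x − 19.
Step 6: lead(6x³ − 7x² − 40x − 19) ÷ lead(D) = 6x³ ÷ 3x² = 2x. Subtract (2x)·D = 6x³ − 16x² − 16x. Remainder: 9x² − 24x − 19.
Step 7: lead(9x² − 24x − 19) ÷ lead(D) = 9x² ÷ 3x² = 3. Subtract (3)·D = 9x² − 24x − 24. Remainder: 5.

Q = [-3, -4, -3, -9, 6, 2, 3]; R = [5]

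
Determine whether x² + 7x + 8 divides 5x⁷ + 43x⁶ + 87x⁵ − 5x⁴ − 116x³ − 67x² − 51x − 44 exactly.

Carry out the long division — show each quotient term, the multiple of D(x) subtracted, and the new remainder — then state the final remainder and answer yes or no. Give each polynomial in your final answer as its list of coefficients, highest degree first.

Step 1: lead(5x⁷ + 43x⁶ + 87x⁵ − 5x⁴ − 116x³ − 67x² − 51x − 44) ÷ lead(D) = 5x⁷ ÷ x² = 5x⁵. Subtract (5x⁵)·D = 5x⁷ + 35x⁶ + 40x⁵. Remainder: 8x⁶ + 47x⁵ − 5x⁴ − 116x³ − 67x² − 51x − 44.
Step 2: lead(8x⁶ + 47x⁵ − 5x⁴ − 116x³ − 67x² − 51x − 44) ÷ lead(D) = 8x⁶ ÷ x² = 8x⁴. Subtract (8x⁴)·D = 8x⁶ + 56x⁵ + 64x⁴. Remainder: −9x⁵ − 69x⁴ − 116x³ − 67x² − 51x − 44.
Step 3: lead(−9x⁵ − 69x⁴ − 116x³ − 67x² − 51x − 44) ÷ lead(D) = −9x⁵ ÷ x² = −9x³. Subtract (−9x³)·D = −9x⁵ − 63x⁴ − 72x³. Remainder: −6x⁴ − 44x³ − 67x² − 51x − 44.
Step 4: lead(−6x⁴ − 44x³ − 67x² − 51x − 44) ÷ lead(D) = −6x⁴ ÷ x² = −6x². Subtract (−6x²)·D = −6x⁴ − 42x³ − 48x². Remainder: −2x³ − 19x² − 51x − 44.
Step 5: lead(−2x³ − 19x² − 51x − 44) ÷ lead(D) = −2x³ ÷ x² = −2x. Subtract (−2x)·D = −2x³ − 14x² − 16x. Remainder: −5x² − 35x − 44.
Step 6: lead(−5x² − 35x − 44) ÷ lead(D) = −5x² ÷ x² = −5. Subtract (−5)·D = −5x² − 35x − 40. Remainder: −4.

R = [-4], so D(x) is not a factor of P(x). no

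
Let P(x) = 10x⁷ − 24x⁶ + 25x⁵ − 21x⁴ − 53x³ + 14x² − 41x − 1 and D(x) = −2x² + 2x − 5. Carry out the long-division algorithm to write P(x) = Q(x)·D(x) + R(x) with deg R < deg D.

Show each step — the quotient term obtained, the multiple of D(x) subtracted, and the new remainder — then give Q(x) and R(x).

Step 1: lead(10x⁷ − 24x⁶ + 25x⁵ − 21x⁴ − 53x³ + 14x² − 41x − 1) ÷ lead(D) = 10x⁷ ÷ −2x² = −5x⁵. Subtract (−5x⁵)·D = 10x⁷ − 10x⁶ + 25x⁵. Remainder: −14x⁶ − 21x⁴ − 53x³ + 14x² − 41x − 1.
Step 2: lead(−14x⁶ − 21x⁴ − 53x³ + 14x² − 41x − 1) ÷ lead(D) = −14x⁶ ÷ −2x² = 7x⁴. Subtract (7x⁴)·D = −14x⁶ + 14x⁵ − 35x⁴. Remainder: −14x⁵ + 14x⁴ − 53x³ + 14x² − 41x − 1.
Step 3: lead(−14x⁵ + 14x⁴ − 53x³ + 14x² − 41x − 1) ÷ lead(D) = −14x⁵ ÷ −2x² = 7x³. Subtract (7x³)·D = −14x⁵ + 14x⁴ − 35x³. Remainder: −18x³ + 14x² − 41x − 1.
Step 4: lead(−18x³ + 14x² − 41x − 1) ÷ lead(D) = −18x³ ÷ −2x² = 9x. Subtract (9x)·D = −18x³ + 18x² − 45x. Remainder: −4x² + 4x − 1.
Step 5: lead(−4x² + 4x − 1) ÷ lead(D) = −4x² ÷ −2x² = 2. Subtract (2)·D = −4x² + 4x − 10. Remainder: 9.

Q(x) = −5x⁵ + 7x⁴ + 7x³ + 9x + 2; R(x) = 9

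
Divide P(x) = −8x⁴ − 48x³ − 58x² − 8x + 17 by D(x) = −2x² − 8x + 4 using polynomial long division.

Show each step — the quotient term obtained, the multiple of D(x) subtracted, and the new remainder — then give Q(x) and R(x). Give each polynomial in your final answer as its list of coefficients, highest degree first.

Step 1: lead(−8x⁴ − 48x³ − 58x² − 8x + 17) ÷ lead(D) = −8x⁴ ÷ −2x² = 4x². Subtract (4x²)·D = −8x⁴ − 32x³ + 16x². Remainder: −16x³ − 74x² − 8x + 17.
Step 2: lead(−16x³ − 74x² − 8x + 17) ÷ lead(D) = −16x³ ÷ −2x² = 8x. Subtract (8x)·D = −16x³ − 64x² + 32x. Remainder: −10x² − 40x + 17.
Step 3: lead(−10x² − 40x + 17) ÷ lead(D) = −10x² ÷ −2x² = 5. Subtract (5)·D = −10x² − 40x + 20. Remainder: −3.

Q = [4, 8, 5]; R = [-3]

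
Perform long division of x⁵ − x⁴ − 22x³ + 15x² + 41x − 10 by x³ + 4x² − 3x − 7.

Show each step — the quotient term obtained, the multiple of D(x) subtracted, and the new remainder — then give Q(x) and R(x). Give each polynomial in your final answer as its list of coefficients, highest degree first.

Q = [1, -5, 1]; R = [3, 9, -3]

Step 1: lead(x⁵ − x⁴ − 22x³ + 15x² + 41x − 10) ÷ lead(D) = x⁵ ÷ x³ = x². Subtract (x²)·D = x⁵ + 4x⁴ − 3x³ − 7x². Remainder: −5x⁴ − 19x³ + 22x² + 41x − 10.
Step 2: lead(−5x⁴ − 19x³ + 22x² + 41x − 10) ÷ lead(D) = −5x⁴ ÷ x³ = −5x. Subtract (−5x)·D = −5x⁴ − 20x³ + 15x² + 35x. Remainder: x³ + 7x² + 6x − 10.
Step 3: lead(x³ + 7x² + 6x − 10) ÷ lead(D) = x³ ÷ x³ = 1. Subtract (1)·D = x³ + 4x² − 3x − 7. Remainder: 3x² + 9x − 3.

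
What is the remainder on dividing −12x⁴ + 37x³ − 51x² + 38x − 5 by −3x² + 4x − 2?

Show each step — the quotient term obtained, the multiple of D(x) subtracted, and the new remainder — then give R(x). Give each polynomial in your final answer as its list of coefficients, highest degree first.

Step 1: lead(−12x⁴ + 37x³ − 51x² + 38x − 5) ÷ lead(D) = −12x⁴ ÷ −3x² = 4x². Subtract (4x²)·D = −12x⁴ + 16x³ − 8x². Remainder: 21x³ − 43x² + 38x − 5.
Step 2: lead(21x³ − 43x² + 38x − 5) ÷ lead(D) = 21x³ ÷ −3x² = −7x. Subtract (−7x)·D = 21x³ − 28x² + 14x. Remainder: −15x² + 24x − 5.
Step 3: lead(−15x² + 24x − 5) ÷ lead(D) = −15x² ÷ −3x² = 5. Subtract (5)·D = −15x² + 20x − 10. Remainder: 4x + 5.

R = [4, 5]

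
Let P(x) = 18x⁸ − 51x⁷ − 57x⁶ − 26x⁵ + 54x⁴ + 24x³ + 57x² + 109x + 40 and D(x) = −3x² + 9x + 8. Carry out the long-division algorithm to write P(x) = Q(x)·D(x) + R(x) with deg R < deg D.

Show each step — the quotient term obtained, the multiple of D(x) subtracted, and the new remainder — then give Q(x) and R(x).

Step 1: lead(18x⁸ − 51x⁷ − 57x⁶ − 26x⁵ + 54x⁴ + 24x³ + 57x² + 109x + 40) ÷ lead(D) = 18x⁸ ÷ −3x² = −6x⁶. Subtract (−6x⁶)·D = 18x⁸ − 54x⁷ − 48x⁶. Remainder: 3x⁷ − 9x⁶ − 26x⁵ + 54x⁴ + 24x³ + 57x² + 109x + 40.
Step 2: lead(3x⁷ − 9x⁶ − 26x⁵ + 54x⁴ + 24x³ + 57x² + 109x + 40) ÷ lead(D) = 3x⁷ ÷ −3x² = −x⁵. Subtract (−x⁵)·D = 3x⁷ − 9x⁶ − 8x⁵. Remainder: −18x⁵ + 54x⁴ + 24x³ + 57x² + 109x + 40.
Step 3: lead(−18x⁵ + 54x⁴ + 24x³ + 57x² + 109x + 40) ÷ lead(D) = −18x⁵ ÷ −3x² = 6x³. Subtract (6x³)·D = −18x⁵ + 54x⁴ + 48x³. Remainder: −24x³ + 57x² + 109x + 40.
Step 4: lead(−24x³ + 57x² + 109x + 40) ÷ lead(D) = −24x³ ÷ −3x² = 8x. Subtract (8x)·D = −24x³ + 72x² + 64x. Remainder: −15x² + 45x + 40.
Step 5: lead(−15x² + 45x + 40) ÷ lead(D) = −15x² ÷ −3x² = 5. Subtract (5)·D = −15x² + 45x + 40. Remainder: 0.

Q(x) = −6x⁶ − x⁵ + 6x³ + 8x + 5; R(x) = 0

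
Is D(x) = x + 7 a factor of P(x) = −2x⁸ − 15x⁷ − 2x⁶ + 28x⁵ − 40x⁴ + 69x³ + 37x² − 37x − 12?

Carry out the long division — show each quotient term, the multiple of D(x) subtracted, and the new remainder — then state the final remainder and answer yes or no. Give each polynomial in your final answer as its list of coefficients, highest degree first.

Step 1: lead(−2x⁸ − 15x⁷ − 2x⁶ + 28x⁵ − 40x⁴ + 69x³ + 37x² − 37x − 12) ÷ lead(D) = −2x⁸ ÷ x = −2x⁷. Subtract (−2x⁷)·D = −2x⁸ − 14x⁷. Remainder: −x⁷ − 2x⁶ + 28x⁵ − 40x⁴ + 69x³ + 37x² − 37x − 12.
Step 2: lead(−x⁷ − 2x⁶ + 28x⁵ − 40x⁴ + 69x³ + 37x² − 37x − 12) ÷ lead(D) = −x⁷ ÷ x = −x⁶. Subtract (−x⁶)·D = −x⁷ − 7x⁶. Remainder: 5x⁶ + 28x⁵ − 40x⁴ + 69x³ + 37x² − 37x − 12.
Step 3: lead(5x⁶ + 28x⁵ − 40x⁴ + 69x³ + 37x² − 37x − 12) ÷ lead(D) = 5x⁶ ÷ x = 5x⁵. Subtract (5x⁵)·D = 5x⁶ + 35x⁵. Remainder: −7x⁵ − 40x⁴ + 69x³ + 37x² − 37x − 12.
Step 4: lead(−7x⁵ − 40x⁴ + 69x³ + 37x² − 37x − 12) ÷ lead(D) = −7x⁵ ÷ x = −7x⁴. Subtract (−7x⁴)·D = −7x⁵ − 49x⁴. Remainder: 9x⁴ + 69x³ + 37x² − 37x − 12.
Step 5: lead(9x⁴ + 69x³ + 37x² − 37x − 12) ÷ lead(D) = 9x⁴ ÷ x = 9x³. Subtract (9x³)·D = 9x⁴ + 63x³. Remainder: 6x³ + 37x² − 37x − 12.
Step 6: lead(6x³ + 37x² − 37x − 12) ÷ lead(D) = 6x³ ÷ x = 6x². Subtract (6x²)·D = 6x³ + 42x². Remainder: −5x² − 37x − 12.
Step 7: lead(−5x² − 37x − 12) ÷ lead(D) = −5x² ÷ x = −5x. Subtract (−5x)·D = −5x² − 35x. Remainder: −2x − 12.
Step 8: lead(−2x − 12) ÷ lead(D) = −2x ÷ x = −2. Subtract (−2)·D = −2x − 14. Remainder: 2.

R = [2], so D(x) is not a factor of P(x). no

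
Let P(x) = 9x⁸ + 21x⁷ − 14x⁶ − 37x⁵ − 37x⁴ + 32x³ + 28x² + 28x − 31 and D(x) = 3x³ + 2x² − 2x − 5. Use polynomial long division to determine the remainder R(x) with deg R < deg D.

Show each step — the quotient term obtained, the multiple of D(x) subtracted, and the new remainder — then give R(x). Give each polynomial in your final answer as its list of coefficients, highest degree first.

Step 1: lead(9x⁸ + 21x⁷ − 14x⁶ − 37x⁵ − 37x⁴ + 32x³ + 28x² + 28x − 31) ÷ lead(D) = 9x⁸ ÷ 3x³ = 3x⁵. Subtract (3x⁵)·D = 9x⁸ + 6x⁷ − 6x⁶ − 15x⁵. Remainder: 15x⁷ − 8x⁶ − 22x⁵ − 37x⁴ + 32x³ + 28x² + 28x − 31.
Step 2: lead(15x⁷ − 8x⁶ − 22x⁵ − 37x⁴ + 32x³ + 28x² + 28x − 31) ÷ lead(D) = 15x⁷ ÷ 3x³ = 5x⁴. Subtract (5x⁴)·D = 15x⁷ + 10x⁶ − 10x⁵ − 25x⁴. Remainder: −18x⁶ − 12x⁵ − 12x⁴ + 32x³ + 28x² + 28x − 31.
Step 3: lead(−18x⁶ − 12x⁵ − 12x⁴ + 32x³ + 28x² + 28x − 31) ÷ lead(D) = −18x⁶ ÷ 3x³ = −6x³. Subtract (−6x³)·D = −18x⁶ − 12x⁵ + 12x⁴ + 30x³. Remainder: −24x⁴ + 2x³ + 28x² + 28x − 31.
Step 4: lead(−24x⁴ + 2x³ + 28x² + 28x − 31) ÷ lead(D) = −24x⁴ ÷ 3x³ = −8x. Subtract (−8x)·D = −24x⁴ − 16x³ + 16x² + 40x. Remainder: 18x³ + 12x² − 12x − 31.
Step 5: lead(18x³ + 12x² − 12x − 31) ÷ lead(D) = 18x³ ÷ 3x³ = 6. Subtract (6)·D = 18x³ + 12x² − 12x − 30. Remainder: −1.

R = [-1]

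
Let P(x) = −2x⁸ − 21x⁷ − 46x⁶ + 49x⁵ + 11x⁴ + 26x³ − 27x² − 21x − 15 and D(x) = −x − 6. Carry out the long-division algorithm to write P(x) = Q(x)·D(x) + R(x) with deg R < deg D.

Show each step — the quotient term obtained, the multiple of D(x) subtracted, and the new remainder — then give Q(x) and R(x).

Step 1: lead(−2x⁸ − 21x⁷ − 46x⁶ + 49x⁵ + 11x⁴ + 26x³ − 27x² − 21x − 15) ÷ lead(D) = −2x⁸ ÷ −x = 2x⁷. Subtract (2x⁷)·D = −2x⁸ − 12x⁷. Remainder: −9x⁷ − 46x⁶ + 49x⁵ + 11x⁴ + 26x³ − 27x² − 21x − 15.
Step 2: lead(−9x⁷ − 46x⁶ + 49x⁵ + 11x⁴ + 26x³ − 27x² − 21x − 15) ÷ lead(D) = −9x⁷ ÷ −x = 9x⁶. Subtract (9x⁶)·D = −9x⁷ − 54x⁶. Remainder: 8x⁶ + 49x⁵ + 11x⁴ + 26x³ − 27x² − 21x − 15.
Step 3: lead(8x⁶ + 49x⁵ + 11x⁴ + 26x³ − 27x² − 21x − 15) ÷ lead(D) = 8x⁶ ÷ −x = −8x⁵. Subtract (−8x⁵)·D = 8x⁶ + 48x⁵. Remainder: x⁵ + 11x⁴ + 26x³ − 27x² − 21x − 15.
Step 4: lead(x⁵ + 11x⁴ + 26x³ − 27x² − 21x − 15) ÷ lead(D) = x⁵ ÷ −x = −x⁴. Subtract (−x⁴)·D = x⁵ + 6x⁴. Remainder: 5x⁴ + 26x³ − 27x² − 21x − 15.
Step 5: lead(5x⁴ + 26x³ − 27x² − 21x − 15) ÷ lead(D) = 5x⁴ ÷ −x = −5x³. Subtract (−5x³)·D = 5x⁴ + 30x³. Remainder: −4x³ − 27x² − 21x − 15.
Step 6: lead(−4x³ − 27x² − 21x − 15) ÷ lead(D) = −4x³ ÷ −x = 4x². Subtract (4x²)·D = −4x³ − 24x². Remainder: −3x² − 21x − 15.
Step 7: lead(−3x² − 21x − 15) ÷ lead(D) = −3x² ÷ −x = 3x. Subtract (3x)·D = −3x² − 18x. Remainder: −3x − 15.
Step 8: lead(−3x − 15) ÷ lead(D) = −3x ÷ −x = 3. Subtract (3)·D = −3x − 18. Remainder: 3.

Q(x) = 2x⁷ + 9x⁶ − 8x⁵ − x⁴ − 5x³ + 4x² + 3x + 3; R(x) = 3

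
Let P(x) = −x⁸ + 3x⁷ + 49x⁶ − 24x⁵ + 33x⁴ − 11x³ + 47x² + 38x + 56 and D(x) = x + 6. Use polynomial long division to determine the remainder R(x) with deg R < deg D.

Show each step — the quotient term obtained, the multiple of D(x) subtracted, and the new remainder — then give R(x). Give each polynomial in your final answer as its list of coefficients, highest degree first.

R = [8]

Step 1: lead(−x⁸ + 3x⁷ + 49x⁶ − 24x⁵ + 33x⁴ − 11x³ + 47x² + 38x + 56) ÷ lead(D) = −x⁸ ÷ x = −x⁷. Subtract (−x⁷)·D = −x⁸ − 6x⁷. Remainder: 9x⁷ + 49x⁶ − 24x⁵ + 33x⁴ − 11x³ + 47x² + 38x + 56.
Step 2: lead(9x⁷ + 49x⁶ − 24x⁵ + 33x⁴ − 11x³ + 47x² + 38x + 56) ÷ lead(D) = 9x⁷ ÷ x = 9x⁶. Subtract (9x⁶)·D = 9x⁷ + 54x⁶. Remainder: −5x⁶ − 24x⁵ + 33x⁴ − 11x³ + 47x² + 38x + 56.
Step 3: lead(−5x⁶ − 24x⁵ + 33x⁴ − 11x³ + 47x² + 38x + 56) ÷ lead(D) = −5x⁶ ÷ x = −5x⁵. Subtract (−5x⁵)·D = −5x⁶ − 30x⁵. Remainder: 6x⁵ + 33x⁴ − 11x³ + 47x² + 38x + 56.
Step 4: lead(6x⁵ + 33x⁴ − 11x³ + 47x² + 38x + 56) ÷ lead(D) = 6x⁵ ÷ x = 6x⁴. Subtract (6x⁴)·D = 6x⁵ + 36x⁴. Remainder: −3x⁴ − 11x³ + 47x² + 38x + 56.
Step 5: lead(−3x⁴ − 11x³ + 47x² + 38x + 56) ÷ lead(D) = −3x⁴ ÷ x = −3x³. Subtract (−3x³)·D = −3x⁴ − 18x³. Remainder: 7x³ + 47x² + 38x + 56.
Step 6: lead(7x³ + 47x² + 38x + 56) ÷ lead(D) = 7x³ ÷ x = 7x². Subtract (7x²)·D = 7x³ + 42x². Remainder: 5x² + 38x + 56.
Step 7: lead(5x² + 38x + 56) ÷ lead(D) = 5x² ÷ x = 5x. Subtract (5x)·D = 5x² + 30x. Remainder: 8x + 56.
Step 8: lead(8x + 56) ÷ lead(D) = 8x ÷ x = 8. Subtract (8)·D = 8x + 48. Remainder: 8.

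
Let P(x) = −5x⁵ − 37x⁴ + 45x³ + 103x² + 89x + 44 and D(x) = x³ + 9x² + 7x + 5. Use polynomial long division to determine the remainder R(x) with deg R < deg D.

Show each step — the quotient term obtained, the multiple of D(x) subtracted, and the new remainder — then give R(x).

Step 1: lead(−5x⁵ − 37x⁴ + 45x³ + 103x² + 89x + 44) ÷ lead(D) = −5x⁵ ÷ x³ = −5x². Subtract (−5x²)·D = −5x⁵ − 45x⁴ − 35x³ − 25x². Remainder: 8x⁴ + 80x³ + 128x² + 89x + 44.
Step 2: lead(8x⁴ + 80x³ + 128x² + 89x + 44) ÷ lead(D) = 8x⁴ ÷ x³ = 8x. Subtract (8x)·D = 8x⁴ + 72x³ + 56x² + 40x. Remainder: 8x³ + 72x² + 49x + 44.
Step 3: lead(8x³ + 72x² + 49x + 44) ÷ lead(D) = 8x³ ÷ x³ = 8. Subtract (8)·D = 8x³ + 72x² + 56x + 40. Remainder: −7x + 4.

R(x) = −7x + 4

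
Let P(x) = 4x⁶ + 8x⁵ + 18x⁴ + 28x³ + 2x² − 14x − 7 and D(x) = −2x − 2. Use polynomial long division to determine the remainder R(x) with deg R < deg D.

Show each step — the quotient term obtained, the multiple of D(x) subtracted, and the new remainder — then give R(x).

R(x) = −5

Step 1: lead(4x⁶ + 8x⁵ + 18x⁴ + 28x³ + 2x² − 14x − 7) ÷ lead(D) = 4x⁶ ÷ −2x = −2x⁵. Subtract (−2x⁵)·D = 4x⁶ + 4x⁵. Remainder: 4x⁵ + 18x⁴ + 28x³ + 2x² − 14x − 7.
Step 2: lead(4x⁵ + 18x⁴ + 28x³ + 2x² − 14x − 7) ÷ lead(D) = 4x⁵ ÷ −2x = −2x⁴. Subtract (−2x⁴)·D = 4x⁵ + 4x⁴. Remainder: 14x⁴ + 28x³ + 2x² − 14x − 7.
Step 3: lead(14x⁴ + 28x³ + 2x² − 14x − 7) ÷ lead(D) = 14x⁴ ÷ −2x = −7x³. Subtract (−7x³)·D = 14x⁴ + 14x³. Remainder: 14x³ + 2x² − 14x − 7.
Step 4: lead(14x³ + 2x² − 14x − 7) ÷ lead(D) = 14x³ ÷ −2x = −7x². Subtract (−7x²)·D = 14x³ + 14x². Remainder: −12x² − 14x − 7.
Step 5: lead(−12x² − 14x − 7) ÷ lead(D) = −12x² ÷ −2x = 6x. Subtract (6x)·D = −12x² − 12x. Remainder: −2x − 7.
Step 6: lead(−2x − 7) ÷ lead(D) = −2x ÷ −2x = 1. Subtract (1)·D = −2x − 2. Remainder: −5.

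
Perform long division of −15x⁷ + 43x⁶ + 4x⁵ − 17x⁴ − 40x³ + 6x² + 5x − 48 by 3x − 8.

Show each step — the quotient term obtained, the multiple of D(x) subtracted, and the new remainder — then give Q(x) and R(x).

Q(x) = −5x⁶ + x⁵ + 4x⁴ + 5x³ + 2x + 7; R(x) = 8

Step 1: lead(−15x⁷ + 43x⁶ + 4x⁵ − 17x⁴ − 40x³ + 6x² + 5x − 48) ÷ lead(D) = −15x⁷ ÷ 3x = −5x⁶. Subtract (−5x⁶)·D = −15x⁷ + 40x⁶. Remainder: 3x⁶ + 4x⁵ − 17x⁴ − 40x³ + 6x² + 5x − 48.
Step 2: lead(3x⁶ + 4x⁵ − 17x⁴ − 40x³ + 6x² + 5x − 48) ÷ lead(D) = 3x⁶ ÷ 3x = x⁵. Subtract (x⁵)·D = 3x⁶ − 8x⁵. Remainder: 12x⁵ − 17x⁴ − 40x³ + 6x² + 5x − 48.
Step 3: lead(12x⁵ − 17x⁴ − 40x³ + 6x² + 5x − 48) ÷ lead(D) = 12x⁵ ÷ 3x = 4x⁴. Subtract (4x⁴)·D = 12x⁵ − 32x⁴. Remainder: 15x⁴ − 40x³ + 6x² + 5x − 48.
Step 4: lead(15x⁴ − 40x³ + 6x² + 5x − 48) ÷ lead(D) = 15x⁴ ÷ 3x = 5x³. Subtract (5x³)·D = 15x⁴ − 40x³. Remainder: 6x² + 5x − 48.
Step 5: lead(6x² + 5x − 48) ÷ lead(D) = 6x² ÷ 3x = 2x. Subtract (2x)·D = 6x² − 16x. Remainder: 21x − 48.
Step 6: lead(21x − 48) ÷ lead(D) = 21x ÷ 3x = 7. Subtract (7)·D = 21x − 56. Remainder: 8.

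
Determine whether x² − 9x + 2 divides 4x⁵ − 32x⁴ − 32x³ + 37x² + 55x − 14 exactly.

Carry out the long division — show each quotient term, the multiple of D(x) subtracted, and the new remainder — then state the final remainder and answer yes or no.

Step 1: lead(4x⁵ − 32x⁴ − 32x³ + 37x² + 55x − 14) ÷ lead(D) = 4x⁵ ÷ x² = 4x³. Subtract (4x³)·D = 4x⁵ − 36x⁴ + 8x³. Remainder: 4x⁴ − 40x³ + 37x² + 55x − 14.
Step 2: lead(4x⁴ − 40x³ + 37x² + 55x − 14) ÷ lead(D) = 4x⁴ ÷ x² = 4x². Subtract (4x²)·D = 4x⁴ − 36x³ + 8x². Remainder: −4x³ + 29x² + 55x − 14.
Step 3: lead(−4x³ + 29x² + 55x − 14) ÷ lead(D) = −4x³ ÷ x² = −4x. Subtract (−4x)·D = −4x³ + 36x² − 8x. Remainder: −7x² + 63x − 14.
Step 4: lead(−7x² + 63x − 14) ÷ lead(D) = −7x² ÷ x² = −7. Subtract (−7)·D = −7x² + 63x − 14. Remainder: 0.

R(x) = 0, so D(x) is a factor of P(x). yes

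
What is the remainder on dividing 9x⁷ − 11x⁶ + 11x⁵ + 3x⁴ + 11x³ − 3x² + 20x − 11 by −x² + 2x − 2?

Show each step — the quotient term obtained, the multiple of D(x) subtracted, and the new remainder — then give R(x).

R(x) = 8x − 5

Step 1: lead(9x⁷ − 11x⁶ + 11x⁵ + 3x⁴ + 11x³ − 3x² + 20x − 11) ÷ lead(D) = 9x⁷ ÷ −x² = −9x⁵. Subtract (−9x⁵)·D = 9x⁷ − 18x⁶ + 18x⁵. Remainder: 7x⁶ − 7x⁵ + 3x⁴ + 11x³ − 3x² + 20x − 11.
Step 2: lead(7x⁶ − 7x⁵ + 3x⁴ + 11x³ − 3x² + 20x − 11) ÷ lead(D) = 7x⁶ ÷ −x² = −7x⁴. Subtract (−7x⁴)·D = 7x⁶ − 14x⁵ + 14x⁴. Remainder: 7x⁵ − 11x⁴ + 11x³ − 3x² + 20x − 11.
Step 3: lead(7x⁵ − 11x⁴ + 11x³ − 3x² + 20x − 11) ÷ lead(D) = 7x⁵ ÷ −x² = −7x³. Subtract (−7x³)·D = 7x⁵ − 14x⁴ + 14x³. Remainder: 3x⁴ − 3x³ − 3x² + 20x − 11.
Step 4: lead(3x⁴ − 3x³ − 3x² + 20x − 11) ÷ lead(D) = 3x⁴ ÷ −x² = −3x². Subtract (−3x²)·D = 3x⁴ − 6x³ + 6x². Remainder: 3x³ − 9x² + 20x − 11.
Step 5: lead(3x³ − 9x² + 20x − 11) ÷ lead(D) = 3x³ ÷ −x² = −3x. Subtract (−3x)·D = 3x³ − 6x² + 6x. Remainder: −3x² + 14x − 11.
Step 6: lead(−3x² + 14x − 11) ÷ lead(D) = −3x² ÷ −x² = 3. Subtract (3)·D = −3x² + 6x − 6. Remainder: 8x − 5.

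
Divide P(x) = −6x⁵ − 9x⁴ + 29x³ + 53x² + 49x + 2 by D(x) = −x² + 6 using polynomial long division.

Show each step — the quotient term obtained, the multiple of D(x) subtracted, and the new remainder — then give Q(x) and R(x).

Step 1: lead(−6x⁵ − 9x⁴ + 29x³ + 53x² + 49x + 2) ÷ lead(D) = −6x⁵ ÷ −x² = 6x³. Subtract (6x³)·D = −6x⁵ + 36x³. Remainder: −9x⁴ − 7x³ + 53x² + 49x + 2.
Step 2: lead(−9x⁴ − 7x³ + 53x² + 49x + 2) ÷ lead(D) = −9x⁴ ÷ −x² = 9x². Subtract (9x²)·D = −9x⁴ + 54x². Remainder: −7x³ − x² + 49x + 2.
Step 3: lead(−7x³ − x² + 49x + 2) ÷ lead(D) = −7x³ ÷ −x² = 7x. Subtract (7x)·D = −7x³ + 42x. Remainder: −x² + 7x + 2.
Step 4: lead(−x² + 7x + 2) ÷ lead(D) = −x² ÷ −x² = 1. Subtract (1)·D = −x² + 6. Remainder: 7x − 4.

Q(x) = 6x³ + 9x² + 7x + 1; R(x) = 7x − 4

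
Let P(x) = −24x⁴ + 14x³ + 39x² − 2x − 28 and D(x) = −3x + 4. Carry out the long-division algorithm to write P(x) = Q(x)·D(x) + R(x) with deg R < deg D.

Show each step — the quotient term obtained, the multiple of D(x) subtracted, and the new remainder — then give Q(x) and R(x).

Q(x) = 8x³ + 6x² − 5x − 6; R(x) = −4

Step 1: lead(−24x⁴ + 14x³ + 39x² − 2x − 28) ÷ lead(D) = −24x⁴ ÷ −3x = 8x³. Subtract (8x³)·D = −24x⁴ + 32x³. Remainder: −18x³ + 39x² − 2x − 28.
Step 2: lead(−18x³ + 39x² − 2x − 28) ÷ lead(D) = −18x³ ÷ −3x = 6x². Subtract (6x²)·D = −18x³ + 24x². Remainder: 15x² − 2x − 28.
Step 3: lead(15x² − 2x − 28) ÷ lead(D) = 15x² ÷ −3x = −5x. Subtract (−5x)·D = 15x² − 20x. Remainder: 18x − 28.
Step 4: lead(18x − 28) ÷ lead(D) = 18x ÷ −3x = −6. Subtract (−6)·D = 18x − 24. Remainder: −4.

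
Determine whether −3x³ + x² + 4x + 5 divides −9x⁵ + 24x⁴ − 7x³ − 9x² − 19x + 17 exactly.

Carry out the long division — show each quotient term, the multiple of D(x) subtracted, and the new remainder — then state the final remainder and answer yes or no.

Step 1: lead(−9x⁵ + 24x⁴ − 7x³ − 9x² − 19x + 17) ÷ lead(D) = −9x⁵ ÷ −3x³ = 3x². Subtract (3x²)·D = −9x⁵ + 3x⁴ + 12x³ + 15x². Remainder: 21x⁴ − 19x³ − 24x² − 19x + 17.
Step 2: lead(21x⁴ − 19x³ − 24x² − 19x + 17) ÷ lead(D) = 21x⁴ ÷ −3x³ = −7x. Subtract (−7x)·D = 21x⁴ − 7x³ − 28x² − 35x. Remainder: −12x³ + 4x² + 16x + 17.
Step 3: lead(−12x³ + 4x² + 16x + 17) ÷ lead(D) = −12x³ ÷ −3x³ = 4. Subtract (4)·D = −12x³ + 4x² + 16x + 20. Remainder: −3.

R(x) = −3, so D(x) is not a factor of P(x). no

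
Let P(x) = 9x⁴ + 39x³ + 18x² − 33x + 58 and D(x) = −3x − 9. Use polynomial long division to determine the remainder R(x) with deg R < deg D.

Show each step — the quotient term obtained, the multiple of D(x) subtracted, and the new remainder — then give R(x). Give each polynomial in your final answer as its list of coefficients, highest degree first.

R = [-5]

Step 1: lead(9x⁴ + 39x³ + 18x² − 33x + 58) ÷ lead(D) = 9x⁴ ÷ −3x = −3x³. Subtract (−3x³)·D = 9x⁴ + 27x³. Remainder: 12x³ + 18x² − 33x + 58.
Step 2: lead(12x³ + 18x² − 33x + 58) ÷ lead(D) = 12x³ ÷ −3x = −4x². Subtract (−4x²)·D = 12x³ + 36x². Remainder: −18x² − 33x + 58.
Step 3: lead(−18x² − 33x + 58) ÷ lead(D) = −18x² ÷ −3x = 6x. Subtract (6x)·D = −18x² − 54x. Remainder: 21x + 58.
Step 4: lead(21x + 58) ÷ lead(D) = 21x ÷ −3x = −7. Subtract (−7)·D = 21x + 63. Remainder: −5.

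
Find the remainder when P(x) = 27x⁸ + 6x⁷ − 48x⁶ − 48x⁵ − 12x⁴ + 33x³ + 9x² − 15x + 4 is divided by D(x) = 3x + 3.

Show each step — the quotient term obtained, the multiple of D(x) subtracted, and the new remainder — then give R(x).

Step 1: lead(27x⁸ + 6x⁷ − 48x⁶ − 48x⁵ − 12x⁴ + 33x³ + 9x² − 15x + 4) ÷ lead(D) = 27x⁸ ÷ 3x = 9x⁷. Subtract (9x⁷)·D = 27x⁸ + 27x⁷. Remainder: −21x⁷ − 48x⁶ − 48x⁵ − 12x⁴ + 33x³ + 9x² − 15x + 4.
Step 2: lead(−21x⁷ − 48x⁶ − 48x⁵ − 12x⁴ + 33x³ + 9x² − 15x + 4) ÷ lead(D) = −21x⁷ ÷ 3x = −7x⁶. Subtract (−7x⁶)·D = −21x⁷ − 21x⁶. Remainder: −27x⁶ − 48x⁵ − 12x⁴ + 33x³ + 9x² − 15x + 4.
Step 3: lead(−27x⁶ − 48x⁵ − 12x⁴ + 33x³ + 9x² − 15x + 4) ÷ lead(D) = −27x⁶ ÷ 3x = −9x⁵. Subtract (−9x⁵)·D = −27x⁶ − 27x⁵. Remainder: −21x⁵ − 12x⁴ + 33x³ + 9x² − 15x + 4.
Step 4: lead(−21x⁵ − 12x⁴ + 33x³ + 9x² − 15x + 4) ÷ lead(D) = −21x⁵ ÷ 3x = −7x⁴. Subtract (−7x⁴)·D = −21x⁵ − 21x⁴. Remainder: 9x⁴ + 33x³ + 9x² − 15x + 4.
Step 5: lead(9x⁴ + 33x³ + 9x² − 15x + 4) ÷ lead(D) = 9x⁴ ÷ 3x = 3x³. Subtract (3x³)·D = 9x⁴ + 9x³. Remainder: 24x³ + 9x² − 15x + 4.
Step 6: lead(24x³ + 9x² − 15x + 4) ÷ lead(D) = 24x³ ÷ 3x = 8x². Subtract (8x²)·D = 24x³ + 24x². Remainder: −15x² − 15x + 4.
Step 7: lead(−15x² − 15x + 4) ÷ lead(D) = −15x² ÷ 3x = −5x. Subtract (−5x)·D = −15x² − 15x. Remainder: 4.

R(x) = 4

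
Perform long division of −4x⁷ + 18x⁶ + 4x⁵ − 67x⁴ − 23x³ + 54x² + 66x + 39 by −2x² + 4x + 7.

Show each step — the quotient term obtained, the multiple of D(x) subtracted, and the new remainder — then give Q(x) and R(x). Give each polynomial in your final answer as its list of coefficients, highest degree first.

Q = [2, -5, -5, 6, 6, 6]; R = [-3]

Step 1: lead(−4x⁷ + 18x⁶ + 4x⁵ − 67x⁴ − 23x³ + 54x² + 66x + 39) ÷ lead(D) = −4x⁷ ÷ −2x² = 2x⁵. Subtract (2x⁵)·D = −4x⁷ + 8x⁶ + 14x⁵. Remainder: 10x⁶ − 10x⁵ − 67x⁴ − 23x³ + 54x² + 66x + 39.
Step 2: lead(10x⁶ − 10x⁵ − 67x⁴ − 23x³ + 54x² + 66x + 39) ÷ lead(D) = 10x⁶ ÷ −2x² = −5x⁴. Subtract (−5x⁴)·D = 10x⁶ − 20x⁵ − 35x⁴. Remainder: 10x⁵ − 32x⁴ − 23x³ + 54x² + 66x + 39.
Step 3: lead(10x⁵ − 32x⁴ − 23x³ + 54x² + 66x + 39) ÷ lead(D) = 10x⁵ ÷ −2x² = −5x³. Subtract (−5x³)·D = 10x⁵ − 20x⁴ − 35x³. Remainder: −12x⁴ + 12x³ + 54x² + 66x + 39.
Step 4: lead(−12x⁴ + 12x³ + 54x² + 66x + 39) ÷ lead(D) = −12x⁴ ÷ −2x² = 6x². Subtract (6x²)·D = −12x⁴ + 24x³ + 42x². Remainder: −12x³ + 12x² + 66x + 39.
Step 5: lead(−12x³ + 12x² + 66x + 39) ÷ lead(D) = −12x³ ÷ −2x² = 6x. Subtract (6x)·D = −12x³ + 24x² + 42x. Remainder: −12x² + 24x + 39.
Step 6: lead(−12x² + 24x + 39) ÷ lead(D) = −12x² ÷ −2x² = 6. Subtract (6)·D = −12x² + 24x + 42. Remainder: −3.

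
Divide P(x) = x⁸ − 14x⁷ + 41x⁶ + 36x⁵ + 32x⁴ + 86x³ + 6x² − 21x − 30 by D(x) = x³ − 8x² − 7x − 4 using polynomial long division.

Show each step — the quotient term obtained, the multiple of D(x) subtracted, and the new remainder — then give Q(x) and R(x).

Q(x) = x⁵ − 6x⁴ − 2x² − 8x + 8; R(x) = 6x² + 3x + 2

Step 1: lead(x⁸ − 14x⁷ + 41x⁶ + 36x⁵ + 32x⁴ + 86x³ + 6x² − 21x − 30) ÷ lead(D) = x⁸ ÷ x³ = x⁵. Subtract (x⁵)·D = x⁸ − 8x⁷ − 7x⁶ − 4x⁵. Remainder: −6x⁷ + 48x⁶ + 40x⁵ + 32x⁴ + 86x³ + 6x² − 21x − 30.
Step 2: lead(−6x⁷ + 48x⁶ + 40x⁵ + 32x⁴ + 86x³ + 6x² − 21x − 30) ÷ lead(D) = −6x⁷ ÷ x³ = −6x⁴. Subtract (−6x⁴)·D = −6x⁷ + 48x⁶ + 42x⁵ + 24x⁴. Remainder: −2x⁵ + 8x⁴ + 86x³ + 6x² − 21x − 30.
Step 3: lead(−2x⁵ + 8x⁴ + 86x³ + 6x² − 21x − 30) ÷ lead(D) = −2x⁵ ÷ x³ = −2x². Subtract (−2x²)·D = −2x⁵ + 16x⁴ + 14x³ + 8x². Remainder: −8x⁴ + 72x³ − 2x² − 21x − 30.
Step 4: lead(−8x⁴ + 72x³ − 2x² − 21x − 30) ÷ lead(D) = −8x⁴ ÷ x³ = −8x. Subtract (−8x)·D = −8x⁴ + 64x³ + 56x² + 32x. Remainder: 8x³ − 58x² − 53x − 30.
Step 5: lead(8x³ − 58x² − 53x − 30) ÷ lead(D) = 8x³ ÷ x³ = 8. Subtract (8)·D = 8x³ − 64x² − 56x − 32. Remainder: 6x² + 3x + 2.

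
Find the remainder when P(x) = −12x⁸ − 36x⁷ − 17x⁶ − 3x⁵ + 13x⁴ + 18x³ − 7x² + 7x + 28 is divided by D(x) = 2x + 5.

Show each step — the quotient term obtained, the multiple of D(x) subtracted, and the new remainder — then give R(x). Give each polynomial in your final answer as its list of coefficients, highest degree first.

R = [-2]

Step 1: lead(−12x⁸ − 36x⁷ − 17x⁶ − 3x⁵ + 13x⁴ + 18x³ − 7x² + 7x + 28) ÷ lead(D) = −12x⁸ ÷ 2x = −6x⁷. Subtract (−6x⁷)·D = −12x⁸ − 30x⁷. Remainder: −6x⁷ − 17x⁶ − 3x⁵ + 13x⁴ + 18x³ − 7x² + 7x + 28.
Step 2: lead(−6x⁷ − 17x⁶ − 3x⁵ + 13x⁴ + 18x³ − 7x² + 7x + 28) ÷ lead(D) = −6x⁷ ÷ 2x = −3x⁶. Subtract (−3x⁶)·D = −6x⁷ − 15x⁶. Remainder: −2x⁶ − 3x⁵ + 13x⁴ + 18x³ − 7x² + 7x + 28.
Step 3: lead(−2x⁶ − 3x⁵ + 13x⁴ + 18x³ − 7x² + 7x + 28) ÷ lead(D) = −2x⁶ ÷ 2x = −x⁵. Subtract (−x⁵)·D = −2x⁶ − 5x⁵. Remainder: 2x⁵ + 13x⁴ + 18x³ − 7x² + 7x + 28.
Step 4: lead(2x⁵ + 13x⁴ + 18x³ − 7x² + 7x + 28) ÷ lead(D) = 2x⁵ ÷ 2x = x⁴. Subtract (x⁴)·D = 2x⁵ + 5x⁴. Remainder: 8x⁴ + 18x³ − 7x² + 7x + 28.
Step 5: lead(8x⁴ + 18x³ − 7x² + 7x + 28) ÷ lead(D) = 8x⁴ ÷ 2x = 4x³. Subtract (4x³)·D = 8x⁴ + 20x³. Remainder: −2x³ − 7x² + 7x + 28.
Step 6: lead(−2x³ − 7x² + 7x + 28) ÷ lead(D) = −2x³ ÷ 2x = −x². Subtract (−x²)·D = −2x³ − 5x². Remainder: −2x² + 7x + 28.
Step 7: lead(−2x² + 7x + 28) ÷ lead(D) = −2x² ÷ 2x = −x. Subtract (−x)·D = −2x² − 5x. Remainder: 12x + 28.
Step 8: lead(12x + 28) ÷ lead(D) = 12x ÷ 2x = 6. Subtract (6)·D = 12x + 30. Remainder: −2.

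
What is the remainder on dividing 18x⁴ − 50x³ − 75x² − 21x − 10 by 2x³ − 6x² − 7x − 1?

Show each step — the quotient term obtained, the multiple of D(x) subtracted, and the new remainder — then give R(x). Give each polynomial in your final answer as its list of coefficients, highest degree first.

R = [2, -8]

Step 1: lead(18x⁴ − 50x³ − 75x² − 21x − 10) ÷ lead(D) = 18x⁴ ÷ 2x³ = 9x. Subtract (9x)·D = 18x⁴ − 54x³ − 63x² − 9x. Remainder: 4x³ − 12x² − 12x − 10.
Step 2: lead(4x³ − 12x² − 12x − 10) ÷ lead(D) = 4x³ ÷ 2x³ = 2. Subtract (2)·D = 4x³ − 12x² − 14x − 2. Remainder: 2x − 8.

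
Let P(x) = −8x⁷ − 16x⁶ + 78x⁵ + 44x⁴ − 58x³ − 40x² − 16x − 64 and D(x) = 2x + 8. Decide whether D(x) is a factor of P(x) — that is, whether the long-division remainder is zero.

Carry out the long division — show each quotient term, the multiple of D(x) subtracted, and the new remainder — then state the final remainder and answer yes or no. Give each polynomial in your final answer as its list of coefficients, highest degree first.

Step 1: lead(−8x⁷ − 16x⁶ + 78x⁵ + 44x⁴ − 58x³ − 40x² − 16x − 64) ÷ lead(D) = −8x⁷ ÷ 2x = −4x⁶. Subtract (−4x⁶)·D = −8x⁷ − 32x⁶. Remainder: 16x⁶ + 78x⁵ + 44x⁴ − 58x³ − 40x² − 16x − 64.
Step 2: lead(16x⁶ + 78x⁵ + 44x⁴ − 58x³ − 40x² − 16x − 64) ÷ lead(D) = 16x⁶ ÷ 2x = 8x⁵. Subtract (8x⁵)·D = 16x⁶ + 64x⁵. Remainder: 14x⁵ + 44x⁴ − 58x³ − 40x² − 16x − 64.
Step 3: lead(14x⁵ + 44x⁴ − 58x³ − 40x² − 16x − 64) ÷ lead(D) = 14x⁵ ÷ 2x = 7x⁴. Subtract (7x⁴)·D = 14x⁵ + 56x⁴. Remainder: −12x⁴ − 58x³ − 40x² − 16x − 64.
Step 4: lead(−12x⁴ − 58x³ − 40x² − 16x − 64) ÷ lead(D) = −12x⁴ ÷ 2x = −6x³. Subtract (−6x³)·D = −12x⁴ − 48x³. Remainder: −10x³ − 40x² − 16x − 64.
Step 5: lead(−10x³ − 40x² − 16x − 64) ÷ lead(D) = −10x³ ÷ 2x = −5x². Subtract (−5x²)·D = −10x³ − 40x². Remainder: −16x − 64.
Step 6: lead(−16x − 64) ÷ lead(D) = −16x ÷ 2x = −8. Subtract (−8)·D = −16x − 64. Remainder: 0.

R = [0], so D(x) is a factor of P(x). yes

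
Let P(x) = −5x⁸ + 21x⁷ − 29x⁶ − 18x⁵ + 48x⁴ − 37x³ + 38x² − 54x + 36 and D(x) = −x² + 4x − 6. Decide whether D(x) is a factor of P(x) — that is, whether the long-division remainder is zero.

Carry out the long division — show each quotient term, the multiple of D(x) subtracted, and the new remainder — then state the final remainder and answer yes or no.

R(x) = 0, so D(x) is a factor of P(x). yes

Step 1: lead(−5x⁸ + 21x⁷ − 29x⁶ − 18x⁵ + 48x⁴ − 37x³ + 38x² − 54x + 36) ÷ lead(D) = −5x⁸ ÷ −x² = 5x⁶. Subtract (5x⁶)·D = −5x⁸ + 20x⁷ − 30x⁶. Remainder: x⁷ + x⁶ − 18x⁵ + 48x⁴ − 37x³ + 38x² − 54x + 36.
Step 2: lead(x⁷ + x⁶ − 18x⁵ + 48x⁴ − 37x³ + 38x² − 54x + 36) ÷ lead(D) = x⁷ ÷ −x² = −x⁵. Subtract (−x⁵)·D = x⁷ − 4x⁶ + 6x⁵. Remainder: 5x⁶ − 24x⁵ + 48x⁴ − 37x³ + 38x² − 54x + 36.
Step 3: lead(5x⁶ − 24x⁵ + 48x⁴ − 37x³ + 38x² − 54x + 36) ÷ lead(D) = 5x⁶ ÷ −x² = −5x⁴. Subtract (−5x⁴)·D = 5x⁶ − 20x⁵ + 30x⁴. Remainder: −4x⁵ + 18x⁴ − 37x³ + 38x² − 54x + 36.
Step 4: lead(−4x⁵ + 18x⁴ − 37x³ + 38x² − 54x + 36) ÷ lead(D) = −4x⁵ ÷ −x² = 4x³. Subtract (4x³)·D = −4x⁵ + 16x⁴ − 24x³. Remainder: 2x⁴ − 13x³ + 38x² − 54x + 36.
Step 5: lead(2x⁴ − 13x³ + 38x² − 54x + 36) ÷ lead(D) = 2x⁴ ÷ −x² = −2x². Subtract (−2x²)·D = 2x⁴ − 8x³ + 12x². Remainder: −5x³ + 26x² − 54x + 36.
Step 6: lead(−5x³ + 26x² − 54x + 36) ÷ lead(D) = −5x³ ÷ −x² = 5x. Subtract (5x)·D = −5x³ + 20x² − 30x. Remainder: 6x² − 24x + 36.
Step 7: lead(6x² − 24x + 36) ÷ lead(D) = 6x² ÷ −x² = −6. Subtract (−6)·D = 6x² − 24x + 36. Remainder: 0.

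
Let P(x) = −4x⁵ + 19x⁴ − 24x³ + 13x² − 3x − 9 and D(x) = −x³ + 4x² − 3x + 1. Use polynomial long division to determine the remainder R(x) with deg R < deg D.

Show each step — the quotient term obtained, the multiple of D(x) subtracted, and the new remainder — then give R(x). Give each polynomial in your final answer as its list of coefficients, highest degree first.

Step 1: lead(−4x⁵ + 19x⁴ − 24x³ + 13x² − 3x − 9) ÷ lead(D) = −4x⁵ ÷ −x³ = 4x². Subtract (4x²)·D = −4x⁵ + 16x⁴ − 12x³ + 4x². Remainder: 3x⁴ − 12x³ + 9x² − 3x − 9.
Step 2: lead(3x⁴ − 12x³ + 9x² − 3x − 9) ÷ lead(D) = 3x⁴ ÷ −x³ = −3x. Subtract (−3x)·D = 3x⁴ − 12x³ + 9x² − 3x. Remainder: −9.

R = [-9]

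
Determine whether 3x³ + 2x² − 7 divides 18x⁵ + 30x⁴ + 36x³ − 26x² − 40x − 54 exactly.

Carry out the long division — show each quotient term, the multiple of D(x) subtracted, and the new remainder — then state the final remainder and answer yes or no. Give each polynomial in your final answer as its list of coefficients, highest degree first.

Step 1: lead(18x⁵ + 30x⁴ + 36x³ − 26x² − 40x − 54) ÷ lead(D) = 18x⁵ ÷ 3x³ = 6x². Subtract (6x²)·D = 18x⁵ + 12x⁴ − 42x². Remainder: 18x⁴ + 36x³ + 16x² − 40x − 54.
Step 2: lead(18x⁴ + 36x³ + 16x² − 40x − 54) ÷ lead(D) = 18x⁴ ÷ 3x³ = 6x. Subtract (6x)·D = 18x⁴ + 12x³ − 42x. Remainder: 24x³ + 16x² + 2x − 54.
Step 3: lead(24x³ + 16x² + 2x − 54) ÷ lead(D) = 24x³ ÷ 3x³ = 8. Subtract (8)·D = 24x³ + 16x² − 56. Remainder: 2x + 2.

R = [2, 2], so D(x) is not a factor of P(x). no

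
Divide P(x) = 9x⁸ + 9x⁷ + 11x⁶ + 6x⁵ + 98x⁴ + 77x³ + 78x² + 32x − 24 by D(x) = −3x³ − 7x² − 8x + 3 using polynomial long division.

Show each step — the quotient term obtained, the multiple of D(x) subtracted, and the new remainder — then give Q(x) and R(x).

Q(x) = −3x⁵ + 4x⁴ − 5x³ − 4x² − 6x − 6; R(x) = 2x − 6

Step 1: lead(9x⁸ + 9x⁷ + 11x⁶ + 6x⁵ + 98x⁴ + 77x³ + 78x² + 32x − 24) ÷ lead(D) = 9x⁸ ÷ −3x³ = −3x⁵. Subtract (−3x⁵)·D = 9x⁸ + 21x⁷ + 24x⁶ − 9x⁵. Remainder: −12x⁷ − 13x⁶ + 15x⁵ + 98x⁴ + 77x³ + 78x² + 32x − 24.
Step 2: lead(−12x⁷ − 13x⁶ + 15x⁵ + 98x⁴ + 77x³ + 78x² + 32x − 24) ÷ lead(D) = −12x⁷ ÷ −3x³ = 4x⁴. Subtract (4x⁴)·D = −12x⁷ − 28x⁶ − 32x⁵ + 12x⁴. Remainder: 15x⁶ + 47x⁵ + 86x⁴ + 77x³ + 78x² + 32x − 24.
Step 3: lead(15x⁶ + 47x⁵ + 86x⁴ + 77x³ + 78x² + 32x − 24) ÷ lead(D) = 15x⁶ ÷ −3x³ = −5x³. Subtract (−5x³)·D = 15x⁶ + 35x⁵ + 40x⁴ − 15x³. Remainder: 12x⁵ + 46x⁴ + 92x³ + 78x² + 32x − 24.
Step 4: lead(12x⁵ + 46x⁴ + 92x³ + 78x² + 32x − 24) ÷ lead(D) = 12x⁵ ÷ −3x³ = −4x². Subtract (−4x²)·D = 12x⁵ + 28x⁴ + 32x³ − 12x². Remainder: 18x⁴ + 60x³ + 90x² + 32x − 24.
Step 5: lead(18x⁴ + 60x³ + 90x² + 32x − 24) ÷ lead(D) = 18x⁴ ÷ −3x³ = −6x. Subtract (−6x)·D = 18x⁴ + 42x³ + 48x² − 18x. Remainder: 18x³ + 42x² + 50x − 24.
Step 6: lead(18x³ + 42x² + 50x − 24) ÷ lead(D) = 18x³ ÷ −3x³ = −6. Subtract (−6)·D = 18x³ + 42x² + 48x − 18. Remainder: 2x − 6.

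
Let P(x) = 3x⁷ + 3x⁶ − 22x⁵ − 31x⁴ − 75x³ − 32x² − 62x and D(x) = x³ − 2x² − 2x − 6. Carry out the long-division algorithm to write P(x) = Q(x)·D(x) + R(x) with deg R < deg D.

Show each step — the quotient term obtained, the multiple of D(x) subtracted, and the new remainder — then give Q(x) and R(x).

Q(x) = 3x⁴ + 9x³ + 2x² + 9x + 1; R(x) = −6x + 6

Step 1: lead(3x⁷ + 3x⁶ − 22x⁵ − 31x⁴ − 75x³ − 32x² − 62x) ÷ lead(D) = 3x⁷ ÷ x³ = 3x⁴. Subtract (3x⁴)·D = 3x⁷ − 6x⁶ − 6x⁵ − 18x⁴. Remainder: 9x⁶ − 16x⁵ − 13x⁴ − 75x³ − 32x² − 62x.
Step 2: lead(9x⁶ − 16x⁵ − 13x⁴ − 75x³ − 32x² − 62x) ÷ lead(D) = 9x⁶ ÷ x³ = 9x³. Subtract (9x³)·D = 9x⁶ − 18x⁵ − 18x⁴ − 54x³. Remainder: 2x⁵ + 5x⁴ − 21x³ − 32x² − 62x.
Step 3: lead(2x⁵ + 5x⁴ − 21x³ − 32x² − 62x) ÷ lead(D) = 2x⁵ ÷ x³ = 2x². Subtract (2x²)·D = 2x⁵ − 4x⁴ − 4x³ − 12x². Remainder: 9x⁴ − 17x³ − 20x² − 62x.
Step 4: lead(9x⁴ − 17x³ − 20x² − 62x) ÷ lead(D) = 9x⁴ ÷ x³ = 9x. Subtract (9x)·D = 9x⁴ − 18x³ − 18x² − 54x. Remainder: x³ − 2x² − 8x.
Step 5: lead(x³ − 2x² − 8x) ÷ lead(D) = x³ ÷ x³ = 1. Subtract (1)·D = x³ − 2x² − 2x − 6. Remainder: −6x + 6.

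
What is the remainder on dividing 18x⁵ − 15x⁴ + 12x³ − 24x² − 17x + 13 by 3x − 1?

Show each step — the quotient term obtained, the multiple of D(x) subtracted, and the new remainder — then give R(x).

Step 1: lead(18x⁵ − 15x⁴ + 12x³ − 24x² − 17x + 13) ÷ lead(D) = 18x⁵ ÷ 3x = 6x⁴. Subtract (6x⁴)·D = 18x⁵ − 6x⁴. Remainder: −9x⁴ + 12x³ − 24x² − 17x + 13.
Step 2: lead(−9x⁴ + 12x³ − 24x² − 17x + 13) ÷ lead(D) = −9x⁴ ÷ 3x = −3x³. Subtract (−3x³)·D = −9x⁴ + 3x³. Remainder: 9x³ − 24x² − 17x + 13.
Step 3: lead(9x³ − 24x² − 17x + 13) ÷ lead(D) = 9x³ ÷ 3x = 3x². Subtract (3x²)·D = 9x³ − 3x². Remainder: −21x² − 17x + 13.
Step 4: lead(−21x² − 17x + 13) ÷ lead(D) = −21x² ÷ 3x = −7x. Subtract (−7x)·D = −21x² + 7x. Remainder: −24x + 13.
Step 5: lead(−24x + 13) ÷ lead(D) = −24x ÷ 3x = −8. Subtract (−8)·D = −24x + 8. Remainder: 5.

R(x) = 5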